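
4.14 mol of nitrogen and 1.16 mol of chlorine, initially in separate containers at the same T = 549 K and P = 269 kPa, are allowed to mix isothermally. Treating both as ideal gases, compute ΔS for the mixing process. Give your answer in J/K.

ΔS_mix = 23.2 J/K

Mole fractions: x_A = 4.14/5.3 = 0.781, x_B = 0.219.
ΔS_mix = −R(n_A ln x_A + n_B ln x_B) = −8.314 × (4.14 ln 0.781 + 1.16 ln 0.219) = 23.2 J/K.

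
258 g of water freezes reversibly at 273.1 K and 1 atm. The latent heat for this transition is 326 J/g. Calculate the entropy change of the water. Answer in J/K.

ΔS = -308 J/K

Heat released by the substance: Q = −mL = −258 × 326 = −84108 J.
At constant T, ΔS = Q_rev/T = −84108 / 273.1 = -308 J/K.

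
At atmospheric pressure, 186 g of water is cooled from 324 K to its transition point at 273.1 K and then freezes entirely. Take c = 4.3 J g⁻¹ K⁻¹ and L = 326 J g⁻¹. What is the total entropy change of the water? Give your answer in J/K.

Cooling step: ΔS₁ = m c ln(T_tr/T_i) = 186 × 4.3 × ln(273.1/324) = -136.7 J/K.
Phase change: ΔS₂ = −mL/T_tr = −186 × 326 / 273.1 = -222 J/K.
ΔS_total = (-136.7) + (-222) = -359 J/K.

ΔS = -359 J/K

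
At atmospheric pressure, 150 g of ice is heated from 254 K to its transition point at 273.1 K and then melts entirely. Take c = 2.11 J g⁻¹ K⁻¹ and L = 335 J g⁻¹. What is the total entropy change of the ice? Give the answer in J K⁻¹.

ΔS = 207 J/K

Warming step: ΔS₁ = m c ln(T_tr/T_i) = 150 × 2.11 × ln(273.1/254) = 22.95 J/K.
Phase change: ΔS₂ = +mL/T_tr = 150 × 335 / 273.1 = 184 J/K.
ΔS_total = (22.95) + (184) = 207 J/K.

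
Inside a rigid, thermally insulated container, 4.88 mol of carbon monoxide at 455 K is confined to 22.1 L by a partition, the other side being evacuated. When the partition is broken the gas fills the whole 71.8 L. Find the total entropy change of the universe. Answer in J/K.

For an ideal gas in free expansion Q = 0 and W = 0, so T is unchanged.
Entropy is a state function; using a reversible isothermal path, ΔS_gas = nR ln(V₂/V₁) = 4.88 × 8.314 × ln(71.8/22.1) = 47.8 J/K.
The insulated surroundings exchange no heat, so ΔS_surr = 0 and ΔS_universe = ΔS_gas.

ΔS_universe = 47.8 J/K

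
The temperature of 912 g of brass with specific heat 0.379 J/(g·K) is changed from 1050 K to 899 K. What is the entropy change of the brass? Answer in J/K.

ΔS = -53.7 J/K

ΔS = ∫dQ_rev/T = m c ln(T₂/T₁) = 912 × 0.379 × ln(899/1050) = -53.7 J/K.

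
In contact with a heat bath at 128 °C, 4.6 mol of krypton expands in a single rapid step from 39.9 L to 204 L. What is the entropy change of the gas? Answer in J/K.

Entropy is a state function, so ΔS_gas depends only on the end states.
For an isothermal ideal gas ΔS_gas = nR ln(V₂/V₁) = 4.6 × 8.314 × ln(204/39.9) = 62.4 J/K.

ΔS_gas = 62.4 J/K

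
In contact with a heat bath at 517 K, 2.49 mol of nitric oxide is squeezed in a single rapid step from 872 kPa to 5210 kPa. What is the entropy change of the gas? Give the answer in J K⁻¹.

ΔS_gas = -37 J/K

Entropy is a state function, so ΔS_gas depends only on the end states.
For an isothermal ideal gas ΔS_gas = nR ln(P₁/P₂) = 2.49 × 8.314 × ln(872/5210) = -37 J/K.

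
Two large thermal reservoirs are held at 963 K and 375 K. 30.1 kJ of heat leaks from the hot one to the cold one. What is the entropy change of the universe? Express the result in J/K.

ΔS_hot = −Q/T_H = −30100/963 = -31.26 J/K and ΔS_cold = +Q/T_C = 30100/375 = 80.27 J/K.
ΔS_total = -31.26 + 80.27 = 49 J/K, positive as the second law requires.

ΔS_total = 49 J/K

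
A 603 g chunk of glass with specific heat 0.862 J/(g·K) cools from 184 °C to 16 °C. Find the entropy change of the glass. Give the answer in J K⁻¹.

ΔS = -238 J/K

In kelvin: T₁ = 457.15 K, T₂ = 289.15 K. ΔS = ∫dQ_rev/T = m c ln(T₂/T₁) = 603 × 0.862 × ln(289.15/457.15) = -238 J/K.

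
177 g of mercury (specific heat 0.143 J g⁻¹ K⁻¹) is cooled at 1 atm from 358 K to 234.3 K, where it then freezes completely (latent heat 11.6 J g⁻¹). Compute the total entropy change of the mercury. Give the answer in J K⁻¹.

ΔS = -19.5 J/K

Cooling step: ΔS₁ = m c ln(T_tr/T_i) = 177 × 0.143 × ln(234.3/358) = -10.73 J/K.
Phase change: ΔS₂ = −mL/T_tr = −177 × 11.6 / 234.3 = -8.763 J/K.
ΔS_total = (-10.73) + (-8.763) = -19.5 J/K.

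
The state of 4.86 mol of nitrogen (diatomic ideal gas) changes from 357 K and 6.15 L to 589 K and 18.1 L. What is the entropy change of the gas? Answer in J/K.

ΔS = 94.2 J/K

Entropy is a state function: ΔS = nC_V ln(T₂/T₁) + nR ln(V₂/V₁), with C_V = 5R/2 = 20.79 J mol⁻¹ K⁻¹ for a diatomic ideal gas.
ΔS = 4.86 × [20.79 × ln(589/357) + 8.314 × ln(18.1/6.15)] = 94.2 J/K.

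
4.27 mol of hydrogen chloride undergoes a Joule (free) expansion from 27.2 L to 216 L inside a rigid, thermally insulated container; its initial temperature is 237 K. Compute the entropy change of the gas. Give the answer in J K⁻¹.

ΔS_gas = 73.6 J/K

No heat is exchanged and no work is done, so the ideal-gas temperature stays constant.
Entropy is a state function; using a reversible isothermal path, ΔS_gas = nR ln(V₂/V₁) = 4.27 × 8.314 × ln(216/27.2) = 73.6 J/K.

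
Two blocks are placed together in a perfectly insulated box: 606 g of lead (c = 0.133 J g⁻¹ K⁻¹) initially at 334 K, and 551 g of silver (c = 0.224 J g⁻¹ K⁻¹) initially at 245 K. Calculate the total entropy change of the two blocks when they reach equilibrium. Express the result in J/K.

Energy balance: T_f = (m₁c₁T₁ + m₂c₂T₂)/(m₁c₁ + m₂c₂) = 280.16 K.
ΔS₁ = m₁c₁ ln(T_f/T₁) = 80.598 × ln(280.16/334) = -14.17 J/K.
ΔS₂ = m₂c₂ ln(T_f/T₂) = 123.424 × ln(280.16/245) = 16.55 J/K.
ΔS_total = -14.17 + 16.55 = 2.38 J/K.

ΔS_total = 2.38 J/K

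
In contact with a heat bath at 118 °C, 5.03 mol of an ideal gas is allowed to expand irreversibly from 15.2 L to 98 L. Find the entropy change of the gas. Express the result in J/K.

Entropy is a state function, so ΔS_gas depends only on the end states.
For an isothermal ideal gas ΔS_gas = nR ln(V₂/V₁) = 5.03 × 8.314 × ln(98/15.2) = 77.9 J/K.

ΔS_gas = 77.9 J/K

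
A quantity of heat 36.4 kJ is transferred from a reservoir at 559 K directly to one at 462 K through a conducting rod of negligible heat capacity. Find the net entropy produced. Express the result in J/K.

ΔS_hot = −Q/T_H = −36400/559 = -65.12 J/K and ΔS_cold = +Q/T_C = 36400/462 = 78.79 J/K.
ΔS_total = -65.12 + 78.79 = 13.7 J/K, positive as the second law requires.

ΔS_total = 13.7 J/K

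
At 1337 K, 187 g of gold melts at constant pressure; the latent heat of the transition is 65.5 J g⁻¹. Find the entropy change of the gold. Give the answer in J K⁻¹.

ΔS = 9.16 J/K

Heat absorbed by the substance: Q = mL = 187 × 65.5 = 12248.5 J.
At constant T, ΔS = Q_rev/T = 12248.5 / 1337 = 9.16 J/K.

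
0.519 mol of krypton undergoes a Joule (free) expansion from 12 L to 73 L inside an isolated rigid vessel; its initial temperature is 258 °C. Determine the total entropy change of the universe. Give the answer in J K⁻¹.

No heat is exchanged and no work is done, so the ideal-gas temperature stays constant.
Entropy is a state function; using a reversible isothermal path, ΔS_gas = nR ln(V₂/V₁) = 0.519 × 8.314 × ln(73/12) = 7.79 J/K.
The insulated surroundings exchange no heat, so ΔS_surr = 0 and ΔS_universe = ΔS_gas.

ΔS_universe = 7.79 J/K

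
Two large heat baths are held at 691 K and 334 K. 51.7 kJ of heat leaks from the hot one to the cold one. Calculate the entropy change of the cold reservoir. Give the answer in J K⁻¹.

ΔS_cold = 155 J/K

The cold reservoir gains heat Q, so ΔS_cold = +Q/T_C = 51700/334 = 155 J/K.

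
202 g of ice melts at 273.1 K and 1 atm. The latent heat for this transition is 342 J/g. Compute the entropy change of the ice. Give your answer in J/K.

Heat absorbed by the substance: Q = mL = 202 × 342 = 69084 J.
At constant T, ΔS = Q_rev/T = 69084 / 273.1 = 253 J/K.

ΔS = 253 J/K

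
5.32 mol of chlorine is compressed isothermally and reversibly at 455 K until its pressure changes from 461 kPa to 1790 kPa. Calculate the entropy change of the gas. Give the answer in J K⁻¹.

For an isothermal ideal gas ΔS_gas = nR ln(P₁/P₂) = 5.32 × 8.314 × ln(461/1790) = -60 J/K.

ΔS_gas = -60 J/K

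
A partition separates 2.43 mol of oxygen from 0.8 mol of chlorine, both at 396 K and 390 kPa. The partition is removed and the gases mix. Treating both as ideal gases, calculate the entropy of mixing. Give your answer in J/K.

ΔS_mix = 15 J/K

Mole fractions: x_A = 2.43/3.23 = 0.752, x_B = 0.248.
ΔS_mix = −R(n_A ln x_A + n_B ln x_B) = −8.314 × (2.43 ln 0.752 + 0.8 ln 0.248) = 15 J/K.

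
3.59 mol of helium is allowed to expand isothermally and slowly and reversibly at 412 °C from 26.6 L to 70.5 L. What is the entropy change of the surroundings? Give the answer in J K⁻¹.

For an isothermal ideal gas ΔS_gas = nR ln(V₂/V₁) = 3.59 × 8.314 × ln(70.5/26.6) = 29.1 J/K.
The process is reversible, so ΔS_surr = −ΔS_gas = -29.1 J/K and ΔS_universe = 0.

ΔS_surr = -29.1 J/K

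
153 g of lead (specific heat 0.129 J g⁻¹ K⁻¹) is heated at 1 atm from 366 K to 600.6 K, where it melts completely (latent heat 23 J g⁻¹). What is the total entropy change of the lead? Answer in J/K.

Warming step: ΔS₁ = m c ln(T_tr/T_i) = 153 × 0.129 × ln(600.6/366) = 9.776 J/K.
Phase change: ΔS₂ = +mL/T_tr = 153 × 23 / 600.6 = 5.859 J/K.
ΔS_total = (9.776) + (5.859) = 15.6 J/K.

ΔS = 15.6 J/K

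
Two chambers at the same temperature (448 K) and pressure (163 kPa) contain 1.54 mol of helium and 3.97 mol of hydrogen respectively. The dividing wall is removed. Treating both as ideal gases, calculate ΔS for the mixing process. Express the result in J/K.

Mole fractions: x_A = 1.54/5.51 = 0.279, x_B = 0.721.
ΔS_mix = −R(n_A ln x_A + n_B ln x_B) = −8.314 × (1.54 ln 0.279 + 3.97 ln 0.721) = 27.1 J/K.

ΔS_mix = 27.1 J/K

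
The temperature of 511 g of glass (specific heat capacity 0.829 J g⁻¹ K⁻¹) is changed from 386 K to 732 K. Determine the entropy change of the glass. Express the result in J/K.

ΔS = 271 J/K

ΔS = ∫dQ_rev/T = m c ln(T₂/T₁) = 511 × 0.829 × ln(732/386) = 271 J/K.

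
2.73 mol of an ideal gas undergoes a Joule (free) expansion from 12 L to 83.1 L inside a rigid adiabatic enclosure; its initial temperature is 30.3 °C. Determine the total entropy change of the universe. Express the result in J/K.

For an ideal gas in free expansion Q = 0 and W = 0, so T is unchanged.
Entropy is a state function; using a reversible isothermal path, ΔS_gas = nR ln(V₂/V₁) = 2.73 × 8.314 × ln(83.1/12) = 43.9 J/K.
The insulated surroundings exchange no heat, so ΔS_surr = 0 and ΔS_universe = ΔS_gas.

ΔS_universe = 43.9 J/K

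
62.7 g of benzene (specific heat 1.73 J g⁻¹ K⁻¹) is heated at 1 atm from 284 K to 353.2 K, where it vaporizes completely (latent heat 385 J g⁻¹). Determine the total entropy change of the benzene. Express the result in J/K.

Warming step: ΔS₁ = m c ln(T_tr/T_i) = 62.7 × 1.73 × ln(353.2/284) = 23.65 J/K.
Phase change: ΔS₂ = +mL/T_tr = 62.7 × 385 / 353.2 = 68.35 J/K.
ΔS_total = (23.65) + (68.35) = 92 J/K.

ΔS = 92 J/K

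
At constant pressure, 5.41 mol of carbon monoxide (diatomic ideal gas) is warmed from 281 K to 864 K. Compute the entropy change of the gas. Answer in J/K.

ΔS = 177 J/K

At constant pressure, ΔS = nC_p ln(T₂/T₁) with C_p = 7R/2 = 29.1 J mol⁻¹ K⁻¹.
ΔS = 5.41 × 29.1 × ln(864/281) = 177 J/K.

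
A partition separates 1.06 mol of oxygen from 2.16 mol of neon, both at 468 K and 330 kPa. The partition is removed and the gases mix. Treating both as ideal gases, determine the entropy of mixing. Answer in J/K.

ΔS_mix = 17 J/K

Mole fractions: x_A = 1.06/3.22 = 0.329, x_B = 0.671.
ΔS_mix = −R(n_A ln x_A + n_B ln x_B) = −8.314 × (1.06 ln 0.329 + 2.16 ln 0.671) = 17 J/K.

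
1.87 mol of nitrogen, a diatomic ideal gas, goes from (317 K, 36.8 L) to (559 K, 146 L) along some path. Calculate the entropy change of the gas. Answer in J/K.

Entropy is a state function: ΔS = nC_V ln(T₂/T₁) + nR ln(V₂/V₁), with C_V = 5R/2 = 20.79 J mol⁻¹ K⁻¹ for a diatomic ideal gas.
ΔS = 1.87 × [20.79 × ln(559/317) + 8.314 × ln(146/36.8)] = 43.5 J/K.

ΔS = 43.5 J/K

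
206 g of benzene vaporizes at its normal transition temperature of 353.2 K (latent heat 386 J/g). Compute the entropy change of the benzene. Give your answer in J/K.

ΔS = 225 J/K

Heat absorbed by the substance: Q = mL = 206 × 386 = 79516 J.
At constant T, ΔS = Q_rev/T = 79516 / 353.2 = 225 J/K.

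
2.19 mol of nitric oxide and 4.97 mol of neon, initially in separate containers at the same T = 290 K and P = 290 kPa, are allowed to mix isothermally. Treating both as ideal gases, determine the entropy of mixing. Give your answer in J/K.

ΔS_mix = 36.7 J/K

Mole fractions: x_A = 2.19/7.16 = 0.306, x_B = 0.694.
ΔS_mix = −R(n_A ln x_A + n_B ln x_B) = −8.314 × (2.19 ln 0.306 + 4.97 ln 0.694) = 36.7 J/K.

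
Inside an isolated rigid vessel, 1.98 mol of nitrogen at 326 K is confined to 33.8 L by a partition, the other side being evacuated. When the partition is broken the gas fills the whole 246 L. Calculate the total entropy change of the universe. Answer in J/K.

For an ideal gas in free expansion Q = 0 and W = 0, so T is unchanged.
Entropy is a state function; using a reversible isothermal path, ΔS_gas = nR ln(V₂/V₁) = 1.98 × 8.314 × ln(246/33.8) = 32.7 J/K.
The insulated surroundings exchange no heat, so ΔS_surr = 0 and ΔS_universe = ΔS_gas.

ΔS_universe = 32.7 J/K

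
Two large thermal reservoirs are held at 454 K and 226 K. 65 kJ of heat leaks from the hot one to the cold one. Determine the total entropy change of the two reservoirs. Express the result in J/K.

ΔS_total = 144 J/K

ΔS_hot = −Q/T_H = −65000/454 = -143.2 J/K and ΔS_cold = +Q/T_C = 65000/226 = 287.6 J/K.
ΔS_total = -143.2 + 287.6 = 144 J/K, positive as the second law requires.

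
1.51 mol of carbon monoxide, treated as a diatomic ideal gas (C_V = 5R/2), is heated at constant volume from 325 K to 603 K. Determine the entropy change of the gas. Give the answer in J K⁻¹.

ΔS = 19.4 J/K

At constant volume, ΔS = nC_V ln(T₂/T₁) with C_V = 5R/2 = 20.79 J mol⁻¹ K⁻¹.
ΔS = 1.51 × 20.79 × ln(603/325) = 19.4 J/K.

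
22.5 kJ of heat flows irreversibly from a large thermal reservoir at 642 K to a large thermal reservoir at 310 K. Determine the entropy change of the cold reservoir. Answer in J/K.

The cold reservoir gains heat Q, so ΔS_cold = +Q/T_C = 22500/310 = 72.6 J/K.

ΔS_cold = 72.6 J/K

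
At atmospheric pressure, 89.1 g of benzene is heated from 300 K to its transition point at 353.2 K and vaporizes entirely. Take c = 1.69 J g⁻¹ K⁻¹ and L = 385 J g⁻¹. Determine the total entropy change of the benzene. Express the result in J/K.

ΔS = 122 J/K

Warming step: ΔS₁ = m c ln(T_tr/T_i) = 89.1 × 1.69 × ln(353.2/300) = 24.58 J/K.
Phase change: ΔS₂ = +mL/T_tr = 89.1 × 385 / 353.2 = 97.12 J/K.
ΔS_total = (24.58) + (97.12) = 122 J/K.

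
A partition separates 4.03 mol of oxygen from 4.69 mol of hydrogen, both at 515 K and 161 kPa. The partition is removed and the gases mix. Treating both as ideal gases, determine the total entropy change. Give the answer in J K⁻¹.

Mole fractions: x_A = 4.03/8.72 = 0.462, x_B = 0.538.
ΔS_mix = −R(n_A ln x_A + n_B ln x_B) = −8.314 × (4.03 ln 0.462 + 4.69 ln 0.538) = 50 J/K.

ΔS_mix = 50 J/K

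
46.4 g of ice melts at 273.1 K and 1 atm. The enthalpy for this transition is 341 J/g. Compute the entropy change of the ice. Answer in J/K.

ΔS = 57.9 J/K

Heat absorbed by the substance: Q = mL = 46.4 × 341 = 15822.4 J.
At constant T, ΔS = Q_rev/T = 15822.4 / 273.1 = 57.9 J/K.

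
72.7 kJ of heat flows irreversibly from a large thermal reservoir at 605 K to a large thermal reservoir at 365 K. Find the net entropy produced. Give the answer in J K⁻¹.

ΔS_total = 79 J/K

ΔS_hot = −Q/T_H = −72700/605 = -120.2 J/K and ΔS_cold = +Q/T_C = 72700/365 = 199.2 J/K.
ΔS_total = -120.2 + 199.2 = 79 J/K, positive as the second law requires.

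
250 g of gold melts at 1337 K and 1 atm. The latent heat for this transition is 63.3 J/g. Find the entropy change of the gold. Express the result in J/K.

Heat absorbed by the substance: Q = mL = 250 × 63.3 = 15825 J.
At constant T, ΔS = Q_rev/T = 15825 / 1337 = 11.8 J/K.

ΔS = 11.8 J/K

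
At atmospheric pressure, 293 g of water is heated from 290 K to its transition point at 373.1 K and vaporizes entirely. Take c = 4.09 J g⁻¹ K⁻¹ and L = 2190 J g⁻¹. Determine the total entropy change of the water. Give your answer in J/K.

ΔS = 2020 J/K

Warming step: ΔS₁ = m c ln(T_tr/T_i) = 293 × 4.09 × ln(373.1/290) = 301.9 J/K.
Phase change: ΔS₂ = +mL/T_tr = 293 × 2190 / 373.1 = 1720 J/K.
ΔS_total = (301.9) + (1720) = 2020 J/K.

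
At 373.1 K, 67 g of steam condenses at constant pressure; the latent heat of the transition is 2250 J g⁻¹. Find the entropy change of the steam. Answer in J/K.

Heat released by the substance: Q = −mL = −67 × 2250 = −150750 J.
At constant T, ΔS = Q_rev/T = −150750 / 373.1 = -404 J/K.

ΔS = -404 J/K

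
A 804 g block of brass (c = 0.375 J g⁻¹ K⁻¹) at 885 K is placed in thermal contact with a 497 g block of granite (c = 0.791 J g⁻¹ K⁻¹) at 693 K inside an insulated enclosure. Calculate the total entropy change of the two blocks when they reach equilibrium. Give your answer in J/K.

ΔS_total = 5.15 J/K

Energy balance: T_f = (m₁c₁T₁ + m₂c₂T₂)/(m₁c₁ + m₂c₂) = 776.34 K.
ΔS₁ = m₁c₁ ln(T_f/T₁) = 301.5 × ln(776.34/885) = -39.497 J/K.
ΔS₂ = m₂c₂ ln(T_f/T₂) = 393.127 × ln(776.34/693) = 44.642 J/K.
ΔS_total = -39.497 + 44.642 = 5.15 J/K.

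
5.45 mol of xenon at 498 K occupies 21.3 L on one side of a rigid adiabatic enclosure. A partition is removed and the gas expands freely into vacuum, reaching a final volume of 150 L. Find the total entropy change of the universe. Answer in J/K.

ΔS_universe = 88.4 J/K

No heat is exchanged and no work is done, so the ideal-gas temperature stays constant.
Entropy is a state function; using a reversible isothermal path, ΔS_gas = nR ln(V₂/V₁) = 5.45 × 8.314 × ln(150/21.3) = 88.4 J/K.
The insulated surroundings exchange no heat, so ΔS_surr = 0 and ΔS_universe = ΔS_gas.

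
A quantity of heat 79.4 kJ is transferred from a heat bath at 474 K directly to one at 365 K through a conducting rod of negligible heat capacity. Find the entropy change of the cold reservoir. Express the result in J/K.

The cold reservoir gains heat Q, so ΔS_cold = +Q/T_C = 79400/365 = 218 J/K.

ΔS_cold = 218 J/K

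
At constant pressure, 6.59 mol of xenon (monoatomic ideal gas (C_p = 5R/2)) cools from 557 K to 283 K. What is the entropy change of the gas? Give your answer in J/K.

ΔS = -92.7 J/K

At constant pressure, ΔS = nC_p ln(T₂/T₁) with C_p = 5R/2 = 20.79 J mol⁻¹ K⁻¹.
ΔS = 6.59 × 20.79 × ln(283/557) = -92.7 J/K.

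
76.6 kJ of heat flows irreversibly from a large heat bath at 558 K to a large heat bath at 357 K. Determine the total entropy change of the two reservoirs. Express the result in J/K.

ΔS_hot = −Q/T_H = −76600/558 = -137.3 J/K and ΔS_cold = +Q/T_C = 76600/357 = 214.6 J/K.
ΔS_total = -137.3 + 214.6 = 77.3 J/K, positive as the second law requires.

ΔS_total = 77.3 J/K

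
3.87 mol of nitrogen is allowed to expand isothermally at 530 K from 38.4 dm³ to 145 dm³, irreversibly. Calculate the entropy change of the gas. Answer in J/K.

Entropy is a state function, so ΔS_gas depends only on the end states.
For an isothermal ideal gas ΔS_gas = nR ln(V₂/V₁) = 3.87 × 8.314 × ln(145/38.4) = 42.8 J/K.

ΔS_gas = 42.8 J/K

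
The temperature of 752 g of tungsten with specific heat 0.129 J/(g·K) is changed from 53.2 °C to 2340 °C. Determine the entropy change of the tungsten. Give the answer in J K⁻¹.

In kelvin: T₁ = 326.35 K, T₂ = 2613.15 K. ΔS = ∫dQ_rev/T = m c ln(T₂/T₁) = 752 × 0.129 × ln(2613.15/326.35) = 202 J/K.

ΔS = 202 J/K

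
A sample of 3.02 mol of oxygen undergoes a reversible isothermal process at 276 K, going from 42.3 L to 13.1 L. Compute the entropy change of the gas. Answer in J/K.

ΔS_gas = -29.4 J/K

For an isothermal ideal gas ΔS_gas = nR ln(V₂/V₁) = 3.02 × 8.314 × ln(13.1/42.3) = -29.4 J/K.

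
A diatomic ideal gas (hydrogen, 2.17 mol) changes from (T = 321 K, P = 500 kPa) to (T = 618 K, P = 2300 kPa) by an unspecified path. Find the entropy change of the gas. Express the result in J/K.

ΔS = nC_p ln(T₂/T₁) − nR ln(P₂/P₁), with C_p = 7R/2 = 29.1 J mol⁻¹ K⁻¹ for a diatomic ideal gas.
ΔS = 2.17 × [29.1 × ln(618/321) − 8.314 × ln(2300/500)] = 13.8 J/K.

ΔS = 13.8 J/K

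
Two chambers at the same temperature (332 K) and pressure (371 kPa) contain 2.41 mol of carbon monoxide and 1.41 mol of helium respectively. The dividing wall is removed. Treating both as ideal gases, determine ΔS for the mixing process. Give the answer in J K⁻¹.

Mole fractions: x_A = 2.41/3.82 = 0.631, x_B = 0.369.
ΔS_mix = −R(n_A ln x_A + n_B ln x_B) = −8.314 × (2.41 ln 0.631 + 1.41 ln 0.369) = 20.9 J/K.

ΔS_mix = 20.9 J/K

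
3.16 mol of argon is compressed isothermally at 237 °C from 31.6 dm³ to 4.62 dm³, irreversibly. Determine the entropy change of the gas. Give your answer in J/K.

ΔS_gas = -50.5 J/K

Entropy is a state function, so ΔS_gas depends only on the end states.
For an isothermal ideal gas ΔS_gas = nR ln(V₂/V₁) = 3.16 × 8.314 × ln(4.62/31.6) = -50.5 J/K.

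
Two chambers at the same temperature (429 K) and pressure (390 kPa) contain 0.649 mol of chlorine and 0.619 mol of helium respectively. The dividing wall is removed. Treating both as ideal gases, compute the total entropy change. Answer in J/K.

ΔS_mix = 7.3 J/K

Mole fractions: x_A = 0.649/1.27 = 0.512, x_B = 0.488.
ΔS_mix = −R(n_A ln x_A + n_B ln x_B) = −8.314 × (0.649 ln 0.512 + 0.619 ln 0.488) = 7.3 J/K.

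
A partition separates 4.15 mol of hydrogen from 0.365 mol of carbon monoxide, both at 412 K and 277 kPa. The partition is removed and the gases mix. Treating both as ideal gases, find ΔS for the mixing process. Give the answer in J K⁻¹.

ΔS_mix = 10.5 J/K

Mole fractions: x_A = 4.15/4.52 = 0.919, x_B = 0.0808.
ΔS_mix = −R(n_A ln x_A + n_B ln x_B) = −8.314 × (4.15 ln 0.919 + 0.365 ln 0.0808) = 10.5 J/K.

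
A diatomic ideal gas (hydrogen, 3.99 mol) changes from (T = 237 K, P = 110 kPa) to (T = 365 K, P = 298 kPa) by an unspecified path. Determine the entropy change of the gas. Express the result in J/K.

ΔS = 17.1 J/K

ΔS = nC_p ln(T₂/T₁) − nR ln(P₂/P₁), with C_p = 7R/2 = 29.1 J mol⁻¹ K⁻¹ for a diatomic ideal gas.
ΔS = 3.99 × [29.1 × ln(365/237) − 8.314 × ln(298/110)] = 17.1 J/K.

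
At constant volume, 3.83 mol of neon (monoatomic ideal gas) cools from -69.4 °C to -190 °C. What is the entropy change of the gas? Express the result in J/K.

In kelvin: T₁ = 203.75 K, T₂ = 83.15 K. At constant volume, ΔS = nC_V ln(T₂/T₁) with C_V = 3R/2 = 12.47 J mol⁻¹ K⁻¹.
ΔS = 3.83 × 12.47 × ln(83.15/203.75) = -42.8 J/K.

ΔS = -42.8 J/K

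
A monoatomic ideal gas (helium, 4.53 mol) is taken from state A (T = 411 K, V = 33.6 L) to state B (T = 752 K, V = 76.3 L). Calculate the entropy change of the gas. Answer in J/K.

Entropy is a state function: ΔS = nC_V ln(T₂/T₁) + nR ln(V₂/V₁), with C_V = 3R/2 = 12.47 J mol⁻¹ K⁻¹ for a monoatomic ideal gas.
ΔS = 4.53 × [12.47 × ln(752/411) + 8.314 × ln(76.3/33.6)] = 65 J/K.

ΔS = 65 J/K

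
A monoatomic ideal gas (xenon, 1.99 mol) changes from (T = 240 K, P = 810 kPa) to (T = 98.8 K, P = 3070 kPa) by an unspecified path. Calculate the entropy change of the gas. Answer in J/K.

ΔS = nC_p ln(T₂/T₁) − nR ln(P₂/P₁), with C_p = 5R/2 = 20.79 J mol⁻¹ K⁻¹ for a monoatomic ideal gas.
ΔS = 1.99 × [20.79 × ln(98.8/240) − 8.314 × ln(3070/810)] = -58.8 J/K.

ΔS = -58.8 J/K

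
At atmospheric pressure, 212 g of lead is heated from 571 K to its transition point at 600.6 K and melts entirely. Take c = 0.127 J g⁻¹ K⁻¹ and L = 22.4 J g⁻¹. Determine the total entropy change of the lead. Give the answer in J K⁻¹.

Warming step: ΔS₁ = m c ln(T_tr/T_i) = 212 × 0.127 × ln(600.6/571) = 1.361 J/K.
Phase change: ΔS₂ = +mL/T_tr = 212 × 22.4 / 600.6 = 7.907 J/K.
ΔS_total = (1.361) + (7.907) = 9.27 J/K.

ΔS = 9.27 J/K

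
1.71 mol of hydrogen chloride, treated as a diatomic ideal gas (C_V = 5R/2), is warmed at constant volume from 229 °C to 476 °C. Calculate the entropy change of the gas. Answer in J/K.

ΔS = 14.2 J/K

In kelvin: T₁ = 502.15 K, T₂ = 749.15 K. At constant volume, ΔS = nC_V ln(T₂/T₁) with C_V = 5R/2 = 20.79 J mol⁻¹ K⁻¹.
ΔS = 1.71 × 20.79 × ln(749.15/502.15) = 14.2 J/K.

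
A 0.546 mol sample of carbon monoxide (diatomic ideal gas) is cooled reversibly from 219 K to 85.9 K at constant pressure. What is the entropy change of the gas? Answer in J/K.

At constant pressure, ΔS = nC_p ln(T₂/T₁) with C_p = 7R/2 = 29.1 J mol⁻¹ K⁻¹.
ΔS = 0.546 × 29.1 × ln(85.9/219) = -14.9 J/K.

ΔS = -14.9 J/K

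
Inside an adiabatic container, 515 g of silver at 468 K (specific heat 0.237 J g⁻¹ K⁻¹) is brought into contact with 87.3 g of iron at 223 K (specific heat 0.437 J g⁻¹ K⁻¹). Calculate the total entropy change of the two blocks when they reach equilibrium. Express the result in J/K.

Energy balance: T_f = (m₁c₁T₁ + m₂c₂T₂)/(m₁c₁ + m₂c₂) = 409.66 K.
ΔS₁ = m₁c₁ ln(T_f/T₁) = 122.055 × ln(409.66/468) = -16.25 J/K.
ΔS₂ = m₂c₂ ln(T_f/T₂) = 38.1501 × ln(409.66/223) = 23.2 J/K.
ΔS_total = -16.25 + 23.2 = 6.95 J/K.

ΔS_total = 6.95 J/K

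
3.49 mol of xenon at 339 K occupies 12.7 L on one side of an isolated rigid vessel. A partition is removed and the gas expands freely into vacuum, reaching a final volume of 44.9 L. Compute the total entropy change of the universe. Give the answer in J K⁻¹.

For an ideal gas in free expansion Q = 0 and W = 0, so T is unchanged.
Entropy is a state function; using a reversible isothermal path, ΔS_gas = nR ln(V₂/V₁) = 3.49 × 8.314 × ln(44.9/12.7) = 36.6 J/K.
The insulated surroundings exchange no heat, so ΔS_surr = 0 and ΔS_universe = ΔS_gas.

ΔS_universe = 36.6 J/K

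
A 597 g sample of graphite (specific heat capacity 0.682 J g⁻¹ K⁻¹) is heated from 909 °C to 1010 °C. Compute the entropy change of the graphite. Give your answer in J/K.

ΔS = 33.4 J/K

In kelvin: T₁ = 1182.15 K, T₂ = 1283.15 K. ΔS = ∫dQ_rev/T = m c ln(T₂/T₁) = 597 × 0.682 × ln(1283.15/1182.15) = 33.4 J/K.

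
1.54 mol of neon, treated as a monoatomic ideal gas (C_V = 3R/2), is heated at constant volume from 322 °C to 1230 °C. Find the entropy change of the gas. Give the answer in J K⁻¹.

In kelvin: T₁ = 595.15 K, T₂ = 1503.15 K. At constant volume, ΔS = nC_V ln(T₂/T₁) with C_V = 3R/2 = 12.47 J mol⁻¹ K⁻¹.
ΔS = 1.54 × 12.47 × ln(1503.15/595.15) = 17.8 J/K.

ΔS = 17.8 J/K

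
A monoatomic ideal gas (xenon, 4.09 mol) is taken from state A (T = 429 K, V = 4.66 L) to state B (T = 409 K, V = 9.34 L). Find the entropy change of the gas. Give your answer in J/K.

Entropy is a state function: ΔS = nC_V ln(T₂/T₁) + nR ln(V₂/V₁), with C_V = 3R/2 = 12.47 J mol⁻¹ K⁻¹ for a monoatomic ideal gas.
ΔS = 4.09 × [12.47 × ln(409/429) + 8.314 × ln(9.34/4.66)] = 21.2 J/K.

ΔS = 21.2 J/K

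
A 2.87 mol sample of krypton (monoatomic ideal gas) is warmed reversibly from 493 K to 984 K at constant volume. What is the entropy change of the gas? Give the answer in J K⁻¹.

At constant volume, ΔS = nC_V ln(T₂/T₁) with C_V = 3R/2 = 12.47 J mol⁻¹ K⁻¹.
ΔS = 2.87 × 12.47 × ln(984/493) = 24.7 J/K.

ΔS = 24.7 J/K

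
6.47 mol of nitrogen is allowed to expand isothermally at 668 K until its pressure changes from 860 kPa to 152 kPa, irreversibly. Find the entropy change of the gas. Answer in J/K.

ΔS_gas = 93.2 J/K

Entropy is a state function, so ΔS_gas depends only on the end states.
For an isothermal ideal gas ΔS_gas = nR ln(P₁/P₂) = 6.47 × 8.314 × ln(860/152) = 93.2 J/K.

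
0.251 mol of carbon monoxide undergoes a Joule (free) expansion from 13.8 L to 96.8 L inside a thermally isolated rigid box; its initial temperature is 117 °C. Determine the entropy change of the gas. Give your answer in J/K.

ΔS_gas = 4.07 J/K

No heat is exchanged and no work is done, so the ideal-gas temperature stays constant.
Entropy is a state function; using a reversible isothermal path, ΔS_gas = nR ln(V₂/V₁) = 0.251 × 8.314 × ln(96.8/13.8) = 4.07 J/K.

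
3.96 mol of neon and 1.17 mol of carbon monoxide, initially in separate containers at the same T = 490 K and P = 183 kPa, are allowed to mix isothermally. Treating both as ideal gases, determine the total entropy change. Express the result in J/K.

Mole fractions: x_A = 3.96/5.13 = 0.772, x_B = 0.228.
ΔS_mix = −R(n_A ln x_A + n_B ln x_B) = −8.314 × (3.96 ln 0.772 + 1.17 ln 0.228) = 22.9 J/K.

ΔS_mix = 22.9 J/K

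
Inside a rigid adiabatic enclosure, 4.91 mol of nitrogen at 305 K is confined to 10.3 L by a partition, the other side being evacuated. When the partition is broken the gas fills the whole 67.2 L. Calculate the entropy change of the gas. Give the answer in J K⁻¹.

ΔS_gas = 76.6 J/K

For an ideal gas in free expansion Q = 0 and W = 0, so T is unchanged.
Entropy is a state function; using a reversible isothermal path, ΔS_gas = nR ln(V₂/V₁) = 4.91 × 8.314 × ln(67.2/10.3) = 76.6 J/K.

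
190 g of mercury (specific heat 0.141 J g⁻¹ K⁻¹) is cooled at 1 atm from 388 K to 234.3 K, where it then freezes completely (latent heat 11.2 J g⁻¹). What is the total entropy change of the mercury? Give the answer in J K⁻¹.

Cooling step: ΔS₁ = m c ln(T_tr/T_i) = 190 × 0.141 × ln(234.3/388) = -13.51 J/K.
Phase change: ΔS₂ = −mL/T_tr = −190 × 11.2 / 234.3 = -9.082 J/K.
ΔS_total = (-13.51) + (-9.082) = -22.6 J/K.

ΔS = -22.6 J/K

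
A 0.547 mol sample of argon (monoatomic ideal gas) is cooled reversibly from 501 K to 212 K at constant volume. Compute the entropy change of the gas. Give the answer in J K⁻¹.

At constant volume, ΔS = nC_V ln(T₂/T₁) with C_V = 3R/2 = 12.47 J mol⁻¹ K⁻¹.
ΔS = 0.547 × 12.47 × ln(212/501) = -5.87 J/K.

ΔS = -5.87 J/K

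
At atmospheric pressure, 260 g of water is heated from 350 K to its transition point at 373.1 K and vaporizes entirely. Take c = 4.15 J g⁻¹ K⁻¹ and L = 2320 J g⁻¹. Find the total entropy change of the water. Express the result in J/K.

ΔS = 1690 J/K

Warming step: ΔS₁ = m c ln(T_tr/T_i) = 260 × 4.15 × ln(373.1/350) = 68.96 J/K.
Phase change: ΔS₂ = +mL/T_tr = 260 × 2320 / 373.1 = 1617 J/K.
ΔS_total = (68.96) + (1617) = 1690 J/K.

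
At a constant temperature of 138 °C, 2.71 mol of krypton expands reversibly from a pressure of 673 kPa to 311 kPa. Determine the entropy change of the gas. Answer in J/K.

ΔS_gas = 17.4 J/K

For an isothermal ideal gas ΔS_gas = nR ln(P₁/P₂) = 2.71 × 8.314 × ln(673/311) = 17.4 J/K.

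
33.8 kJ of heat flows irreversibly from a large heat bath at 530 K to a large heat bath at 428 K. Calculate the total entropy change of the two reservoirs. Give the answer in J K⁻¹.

ΔS_total = 15.2 J/K

ΔS_hot = −Q/T_H = −33800/530 = -63.77 J/K and ΔS_cold = +Q/T_C = 33800/428 = 78.97 J/K.
ΔS_total = -63.77 + 78.97 = 15.2 J/K, positive as the second law requires.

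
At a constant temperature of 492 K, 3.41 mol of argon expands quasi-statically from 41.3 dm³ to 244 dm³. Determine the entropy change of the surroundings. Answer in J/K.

For an isothermal ideal gas ΔS_gas = nR ln(V₂/V₁) = 3.41 × 8.314 × ln(244/41.3) = 50.4 J/K.
The process is reversible, so ΔS_surr = −ΔS_gas = -50.4 J/K and ΔS_universe = 0.

ΔS_surr = -50.4 J/K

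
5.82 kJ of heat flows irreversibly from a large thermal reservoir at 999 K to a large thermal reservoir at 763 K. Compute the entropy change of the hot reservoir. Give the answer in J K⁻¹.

The hot reservoir loses heat Q, so ΔS_hot = −Q/T_H = −5820/999 = -5.83 J/K.

ΔS_hot = -5.83 J/K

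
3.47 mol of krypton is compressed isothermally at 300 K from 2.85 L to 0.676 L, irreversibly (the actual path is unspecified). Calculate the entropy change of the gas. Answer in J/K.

Entropy is a state function, so ΔS_gas depends only on the end states.
For an isothermal ideal gas ΔS_gas = nR ln(V₂/V₁) = 3.47 × 8.314 × ln(0.676/2.85) = -41.5 J/K.

ΔS_gas = -41.5 J/K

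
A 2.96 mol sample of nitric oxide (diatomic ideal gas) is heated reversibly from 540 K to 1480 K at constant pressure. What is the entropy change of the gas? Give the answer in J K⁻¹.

ΔS = 86.8 J/K

At constant pressure, ΔS = nC_p ln(T₂/T₁) with C_p = 7R/2 = 29.1 J mol⁻¹ K⁻¹.
ΔS = 2.96 × 29.1 × ln(1480/540) = 86.8 J/K.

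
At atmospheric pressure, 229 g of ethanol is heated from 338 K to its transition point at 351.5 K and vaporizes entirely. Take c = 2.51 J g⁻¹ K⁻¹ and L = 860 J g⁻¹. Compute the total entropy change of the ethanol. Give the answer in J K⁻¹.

ΔS = 583 J/K

Warming step: ΔS₁ = m c ln(T_tr/T_i) = 229 × 2.51 × ln(351.5/338) = 22.51 J/K.
Phase change: ΔS₂ = +mL/T_tr = 229 × 860 / 351.5 = 560.3 J/K.
ΔS_total = (22.51) + (560.3) = 583 J/K.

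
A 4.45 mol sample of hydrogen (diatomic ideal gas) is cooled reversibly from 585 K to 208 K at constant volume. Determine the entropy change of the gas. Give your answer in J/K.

At constant volume, ΔS = nC_V ln(T₂/T₁) with C_V = 5R/2 = 20.79 J mol⁻¹ K⁻¹.
ΔS = 4.45 × 20.79 × ln(208/585) = -95.6 J/K.

ΔS = -95.6 J/K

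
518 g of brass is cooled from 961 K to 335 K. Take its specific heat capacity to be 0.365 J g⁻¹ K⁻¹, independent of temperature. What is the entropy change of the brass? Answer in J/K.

ΔS = ∫dQ_rev/T = m c ln(T₂/T₁) = 518 × 0.365 × ln(335/961) = -199 J/K.

ΔS = -199 J/K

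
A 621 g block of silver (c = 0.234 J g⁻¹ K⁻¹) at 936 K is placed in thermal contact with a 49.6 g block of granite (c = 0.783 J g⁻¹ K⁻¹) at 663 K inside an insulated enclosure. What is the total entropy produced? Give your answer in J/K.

Energy balance: T_f = (m₁c₁T₁ + m₂c₂T₂)/(m₁c₁ + m₂c₂) = 878.43 K.
ΔS₁ = m₁c₁ ln(T_f/T₁) = 145.314 × ln(878.43/936) = -9.2252 J/K.
ΔS₂ = m₂c₂ ln(T_f/T₂) = 38.8368 × ln(878.43/663) = 10.927 J/K.
ΔS_total = -9.2252 + 10.927 = 1.7 J/K.

ΔS_total = 1.7 J/K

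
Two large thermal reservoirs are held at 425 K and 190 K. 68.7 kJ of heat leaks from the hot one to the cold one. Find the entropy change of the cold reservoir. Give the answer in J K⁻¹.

ΔS_cold = 362 J/K

The cold reservoir gains heat Q, so ΔS_cold = +Q/T_C = 68700/190 = 362 J/K.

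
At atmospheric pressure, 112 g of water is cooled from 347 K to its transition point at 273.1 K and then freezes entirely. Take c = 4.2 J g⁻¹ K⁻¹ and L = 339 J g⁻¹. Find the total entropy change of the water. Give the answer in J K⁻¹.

ΔS = -252 J/K

Cooling step: ΔS₁ = m c ln(T_tr/T_i) = 112 × 4.2 × ln(273.1/347) = -112.7 J/K.
Phase change: ΔS₂ = −mL/T_tr = −112 × 339 / 273.1 = -139 J/K.
ΔS_total = (-112.7) + (-139) = -252 J/K.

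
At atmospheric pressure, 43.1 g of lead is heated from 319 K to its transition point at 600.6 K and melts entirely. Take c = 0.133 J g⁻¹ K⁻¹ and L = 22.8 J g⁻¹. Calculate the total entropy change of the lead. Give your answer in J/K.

ΔS = 5.26 J/K

Warming step: ΔS₁ = m c ln(T_tr/T_i) = 43.1 × 0.133 × ln(600.6/319) = 3.627 J/K.
Phase change: ΔS₂ = +mL/T_tr = 43.1 × 22.8 / 600.6 = 1.636 J/K.
ΔS_total = (3.627) + (1.636) = 5.26 J/K.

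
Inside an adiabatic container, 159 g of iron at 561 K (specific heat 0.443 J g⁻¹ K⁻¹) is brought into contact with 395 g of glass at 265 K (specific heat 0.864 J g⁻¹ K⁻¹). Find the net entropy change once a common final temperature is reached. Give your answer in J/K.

ΔS_total = 19.2 J/K

Energy balance: T_f = (m₁c₁T₁ + m₂c₂T₂)/(m₁c₁ + m₂c₂) = 315.64 K.
ΔS₁ = m₁c₁ ln(T_f/T₁) = 70.437 × ln(315.64/561) = -40.51 J/K.
ΔS₂ = m₂c₂ ln(T_f/T₂) = 341.28 × ln(315.64/265) = 59.68 J/K.
ΔS_total = -40.51 + 59.68 = 19.2 J/K.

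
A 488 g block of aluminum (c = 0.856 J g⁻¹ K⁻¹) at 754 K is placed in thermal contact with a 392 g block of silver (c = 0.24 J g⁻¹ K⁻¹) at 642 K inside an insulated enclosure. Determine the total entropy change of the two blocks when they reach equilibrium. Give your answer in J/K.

ΔS_total = 0.959 J/K

Energy balance: T_f = (m₁c₁T₁ + m₂c₂T₂)/(m₁c₁ + m₂c₂) = 733.41 K.
ΔS₁ = m₁c₁ ln(T_f/T₁) = 417.728 × ln(733.41/754) = -11.565 J/K.
ΔS₂ = m₂c₂ ln(T_f/T₂) = 94.08 × ln(733.41/642) = 12.524 J/K.
ΔS_total = -11.565 + 12.524 = 0.959 J/K.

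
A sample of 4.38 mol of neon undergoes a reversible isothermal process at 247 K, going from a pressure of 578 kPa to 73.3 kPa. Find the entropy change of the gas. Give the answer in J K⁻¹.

ΔS_gas = 75.2 J/K

For an isothermal ideal gas ΔS_gas = nR ln(P₁/P₂) = 4.38 × 8.314 × ln(578/73.3) = 75.2 J/K.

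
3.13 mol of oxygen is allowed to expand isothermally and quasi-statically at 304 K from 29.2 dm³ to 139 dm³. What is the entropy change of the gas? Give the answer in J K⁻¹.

For an isothermal ideal gas ΔS_gas = nR ln(V₂/V₁) = 3.13 × 8.314 × ln(139/29.2) = 40.6 J/K.

ΔS_gas = 40.6 J/K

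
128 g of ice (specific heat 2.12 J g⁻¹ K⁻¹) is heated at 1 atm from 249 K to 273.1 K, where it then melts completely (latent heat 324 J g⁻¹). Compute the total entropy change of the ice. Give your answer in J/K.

Warming step: ΔS₁ = m c ln(T_tr/T_i) = 128 × 2.12 × ln(273.1/249) = 25.07 J/K.
Phase change: ΔS₂ = +mL/T_tr = 128 × 324 / 273.1 = 151.9 J/K.
ΔS_total = (25.07) + (151.9) = 177 J/K.

ΔS = 177 J/K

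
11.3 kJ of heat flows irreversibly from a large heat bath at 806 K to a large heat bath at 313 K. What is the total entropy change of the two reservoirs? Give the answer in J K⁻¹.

ΔS_total = 22.1 J/K

ΔS_hot = −Q/T_H = −11300/806 = -14.02 J/K and ΔS_cold = +Q/T_C = 11300/313 = 36.1 J/K.
ΔS_total = -14.02 + 36.1 = 22.1 J/K, positive as the second law requires.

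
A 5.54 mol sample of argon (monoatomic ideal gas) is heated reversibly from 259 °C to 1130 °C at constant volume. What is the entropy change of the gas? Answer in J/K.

ΔS = 67 J/K

In kelvin: T₁ = 532.15 K, T₂ = 1403.15 K. At constant volume, ΔS = nC_V ln(T₂/T₁) with C_V = 3R/2 = 12.47 J mol⁻¹ K⁻¹.
ΔS = 5.54 × 12.47 × ln(1403.15/532.15) = 67 J/K.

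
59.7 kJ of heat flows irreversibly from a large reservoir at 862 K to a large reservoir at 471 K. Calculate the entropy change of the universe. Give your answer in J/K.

ΔS_hot = −Q/T_H = −59700/862 = -69.26 J/K and ΔS_cold = +Q/T_C = 59700/471 = 126.8 J/K.
ΔS_total = -69.26 + 126.8 = 57.5 J/K, positive as the second law requires.

ΔS_total = 57.5 J/K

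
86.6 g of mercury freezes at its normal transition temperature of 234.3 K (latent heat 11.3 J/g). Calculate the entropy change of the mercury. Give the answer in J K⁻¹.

ΔS = -4.18 J/K

Heat released by the substance: Q = −mL = −86.6 × 11.3 = −978.58 J.
At constant T, ΔS = Q_rev/T = −978.58 / 234.3 = -4.18 J/K.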